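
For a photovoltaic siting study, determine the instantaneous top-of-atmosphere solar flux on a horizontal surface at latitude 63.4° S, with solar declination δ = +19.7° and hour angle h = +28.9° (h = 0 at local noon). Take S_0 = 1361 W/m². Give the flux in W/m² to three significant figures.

92.1 W/m²

cos θ_z = sin ϕ sin δ + cos ϕ cos δ cos h = -0.301415 + 0.369054 = 0.067639.
Flux = S_0 · cos θ_z = 1361 × 0.067639 = 92.06 W/m².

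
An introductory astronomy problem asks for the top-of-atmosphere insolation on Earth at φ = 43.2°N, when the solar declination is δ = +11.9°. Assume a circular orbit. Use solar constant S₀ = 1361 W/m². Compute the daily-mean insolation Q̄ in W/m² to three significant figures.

cos H₀ = −tan(+43.2°) tan(+11.900°) = -0.1979, H₀ = 1.7700 rad.
Bracket: H₀ sin φ sin δ + cos φ cos δ sin H₀ = 1.7700×0.68455×0.20620 + 0.72897×0.97851×0.98022 = 0.249843 + 0.699195 = 0.949038.
Q̄ = (S₀/π) × [bracket] = (1361/π) × 0.949038 = 411.1 W/m².

Q̄ ≈ 411 W/m²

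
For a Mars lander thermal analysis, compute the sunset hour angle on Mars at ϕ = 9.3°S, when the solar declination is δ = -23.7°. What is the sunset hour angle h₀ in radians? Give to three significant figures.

h₀ = 1.64 rad

cos h₀ = −tan ϕ · tan δ = −tan(-9.3°) × tan(-23.700°) = -0.0719, so h₀ = 1.6427 rad = 94.12°.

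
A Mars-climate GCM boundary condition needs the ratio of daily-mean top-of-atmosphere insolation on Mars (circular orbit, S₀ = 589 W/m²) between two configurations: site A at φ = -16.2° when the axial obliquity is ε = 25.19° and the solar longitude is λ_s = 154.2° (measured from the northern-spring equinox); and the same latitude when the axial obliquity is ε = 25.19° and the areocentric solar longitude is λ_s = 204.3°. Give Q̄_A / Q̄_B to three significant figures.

— Configuration A (φ=-16.2°):
Solar declination: sin δ = sin ε · sin λ_s = sin 25.19° × sin 154.2° = 0.18524, so δ = +10.675°.
cos H₀ = −tan(-16.2°) tan(+10.675°) = 0.0548, H₀ = 1.5160 rad.
Bracket: H₀ sin φ sin δ + cos φ cos δ sin H₀ = 1.5160×-0.27899×0.18524 + 0.96029×0.98269×0.99850 = -0.078347 + 0.942252 = 0.863905.
Q̄ = (S₀/π) × [bracket] = (589/π) × 0.863905 = 161.97 W/m².
— Configuration B (φ=-16.2°):
sin δ = sin 25.19° × sin 204.3° = -0.17515, so δ = -10.087°.
cos H₀ = −tan(-16.2°) tan(-10.087°) = -0.0517, H₀ = 1.6225 rad.
Bracket: H₀ sin φ sin δ + cos φ cos δ sin H₀ = 1.6225×-0.27899×-0.17515 + 0.96029×0.98454×0.99866 = 0.079284 + 0.944177 = 1.023461.
Q̄ = (S₀/π) × [bracket] = (589/π) × 1.023461 = 191.88 W/m².
Ratio Q̄_A / Q̄_B = 161.97 / 191.88 = 0.8441.

Q̄_A / Q̄_B ≈ 0.844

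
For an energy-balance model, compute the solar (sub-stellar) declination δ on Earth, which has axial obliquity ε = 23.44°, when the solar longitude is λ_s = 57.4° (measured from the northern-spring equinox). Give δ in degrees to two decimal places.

δ = +19.58°

sin δ = sin ε · sin λ_s = sin 23.44° × sin 57.4° = 0.335118.
δ = arcsin(0.335118) = +19.58°.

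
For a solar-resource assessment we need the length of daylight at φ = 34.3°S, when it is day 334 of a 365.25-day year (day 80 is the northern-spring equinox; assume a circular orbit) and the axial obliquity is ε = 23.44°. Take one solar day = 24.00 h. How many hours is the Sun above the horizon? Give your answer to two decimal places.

Solar longitude: λ_s = 360° × (334 − 80)/365.25 = 250.349°.
sin δ = sin 23.44° × sin 250.349° = -0.37462, so δ = -22.001°.
cos H₀ = −tan φ · tan δ = −tan(-34.3°) × tan(-22.001°) = -0.2756, so H₀ = 1.8500 rad = 106.00°.
Daylight = 2H₀/(2π) × 24.00 h = (1.8500/π) × 24.00 = 14.13 h.

14.13 h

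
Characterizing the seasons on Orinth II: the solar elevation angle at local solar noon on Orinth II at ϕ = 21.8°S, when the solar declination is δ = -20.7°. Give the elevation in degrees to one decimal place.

At local noon the hour angle is zero, so the zenith angle equals |ϕ − δ| = |-21.8° − (-20.700°)| = 1.100°.
Elevation = 90° − 1.100° = 88.9°.

88.9°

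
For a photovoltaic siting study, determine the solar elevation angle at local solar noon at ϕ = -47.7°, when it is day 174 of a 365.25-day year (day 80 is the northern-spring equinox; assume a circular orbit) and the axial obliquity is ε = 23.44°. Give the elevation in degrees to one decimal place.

18.9°

Solar longitude: L_s = 360° × (174 − 80)/365.25 = 92.649°.
sin δ = sin 23.44° × sin 92.649° = 0.39736, so δ = +23.413°.
At local noon the hour angle is zero, so the zenith angle equals |ϕ − δ| = |-47.7° − (+23.413°)| = 71.113°.
Elevation = 90° − 71.113° = 18.9°.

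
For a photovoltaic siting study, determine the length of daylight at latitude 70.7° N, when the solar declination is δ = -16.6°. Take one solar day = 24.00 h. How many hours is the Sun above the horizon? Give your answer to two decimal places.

cos h₀ = −tan ϕ · tan δ = −tan(+70.7°) × tan(-16.600°) = 0.8513, so h₀ = 0.5524 rad = 31.65°.
Daylight = 2h₀/(2π) × 24.00 h = (0.5524/π) × 24.00 = 4.22 h.

4.22 h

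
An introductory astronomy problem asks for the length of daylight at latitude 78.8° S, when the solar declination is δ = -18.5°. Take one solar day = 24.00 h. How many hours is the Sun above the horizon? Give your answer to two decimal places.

Sunrise equation: cos H₀ = −tan φ · tan δ = -1.6898 ≤ −1, so the Sun never sets (polar day) and H₀ = π.
Daylight = 2H₀/(2π) × 24.00 h = (3.1416/π) × 24.00 = 24.00 h.

24.00 h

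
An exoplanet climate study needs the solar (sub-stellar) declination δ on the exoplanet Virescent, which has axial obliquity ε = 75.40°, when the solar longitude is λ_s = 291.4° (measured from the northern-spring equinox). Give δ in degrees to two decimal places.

sin δ = sin ε · sin λ_s = sin 75.40° × sin 291.4° = -0.900991.
δ = arcsin(-0.900991) = -64.29°.

δ = -64.29°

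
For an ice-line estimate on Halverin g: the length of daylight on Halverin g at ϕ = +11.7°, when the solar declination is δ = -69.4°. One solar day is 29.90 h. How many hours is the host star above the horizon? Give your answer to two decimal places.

cos h₀ = −tan ϕ · tan δ = −tan(+11.7°) × tan(-69.400°) = 0.5510, so h₀ = 0.9873 rad = 56.57°.
Daylight = 2h₀/(2π) × 29.90 h = (0.9873/π) × 29.90 = 9.40 h.

9.40 h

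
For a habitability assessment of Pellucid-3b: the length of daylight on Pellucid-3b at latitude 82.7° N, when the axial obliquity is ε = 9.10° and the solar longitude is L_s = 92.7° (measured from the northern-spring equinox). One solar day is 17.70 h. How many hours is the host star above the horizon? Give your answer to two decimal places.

Solar declination: sin δ = sin ε · sin L_s = sin 9.10° × sin 92.7° = 0.15798, so δ = +9.090°.
Sunrise equation: cos h₀ = −tan ϕ · tan δ = -1.2489 ≤ −1, so the host star never sets (polar day) and h₀ = π.
Daylight = 2h₀/(2π) × 17.70 h = (3.1416/π) × 17.70 = 17.70 h.

17.70 h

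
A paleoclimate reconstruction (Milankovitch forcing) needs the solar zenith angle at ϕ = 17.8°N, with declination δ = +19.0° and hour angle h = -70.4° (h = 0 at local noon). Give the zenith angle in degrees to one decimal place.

θ_z = 66.3°

cos θ_z = sin ϕ sin δ + cos ϕ cos δ cos h = 0.099525 + 0.301992 = 0.401517.
θ_z = arccos(0.401517) = 66.3°.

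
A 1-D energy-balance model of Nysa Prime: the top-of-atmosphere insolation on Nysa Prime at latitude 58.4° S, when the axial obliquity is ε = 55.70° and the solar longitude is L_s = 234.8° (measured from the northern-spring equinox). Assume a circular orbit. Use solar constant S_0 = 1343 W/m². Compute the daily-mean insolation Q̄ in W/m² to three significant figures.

Solar declination: sin δ = sin ε · sin L_s = sin 55.70° × sin 234.8° = -0.67504, so δ = -42.457°.
cos h₀ = −tan(-58.4°) tan(-42.457°) = -1.4873 ≤ −1 ⇒ polar day, h₀ = π.
Bracket: h₀ sin ϕ sin δ + cos ϕ cos δ sin h₀ = 3.1416×-0.85173×-0.67504 + 0.52399×0.73778×0.00000 = 1.806269 + 0.000000 = 1.806269.
Q̄ = (S_0/π) × [bracket] = (1343/π) × 1.806269 = 772.2 W/m².

Q̄ ≈ 772 W/m²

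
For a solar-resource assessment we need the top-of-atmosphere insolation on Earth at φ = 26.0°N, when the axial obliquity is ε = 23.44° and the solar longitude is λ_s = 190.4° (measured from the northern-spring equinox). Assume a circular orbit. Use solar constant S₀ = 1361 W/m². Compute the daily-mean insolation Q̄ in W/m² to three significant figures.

Q̄ ≈ 367 W/m²

Solar declination: sin δ = sin ε · sin λ_s = sin 23.44° × sin 190.4° = -0.07181, so δ = -4.118°.
cos H₀ = −tan(+26.0°) tan(-4.118°) = 0.0351, H₀ = 1.5357 rad.
Bracket: H₀ sin φ sin δ + cos φ cos δ sin H₀ = 1.5357×0.43837×-0.07181 + 0.89879×0.99742×0.99938 = -0.048343 + 0.895915 = 0.847572.
Q̄ = (S₀/π) × [bracket] = (1361/π) × 0.847572 = 367.2 W/m².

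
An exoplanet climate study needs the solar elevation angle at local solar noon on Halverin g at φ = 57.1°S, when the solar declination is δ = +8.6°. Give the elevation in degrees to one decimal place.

At local noon the hour angle is zero, so the zenith angle equals |φ − δ| = |-57.1° − (+8.600°)| = 65.700°.
Elevation = 90° − 65.700° = 24.3°.

24.3°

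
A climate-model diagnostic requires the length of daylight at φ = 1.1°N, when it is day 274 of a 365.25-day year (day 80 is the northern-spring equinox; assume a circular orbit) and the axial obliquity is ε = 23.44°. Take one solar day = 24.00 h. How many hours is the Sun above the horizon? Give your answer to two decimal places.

Solar longitude: λ_s = 360° × (274 − 80)/365.25 = 191.211°.
sin δ = sin 23.44° × sin 191.211° = -0.07734, so δ = -4.436°.
cos H₀ = −tan φ · tan δ = −tan(+1.1°) × tan(-4.436°) = 0.0015, so H₀ = 1.5693 rad = 89.91°.
Daylight = 2H₀/(2π) × 24.00 h = (1.5693/π) × 24.00 = 11.99 h.

11.99 h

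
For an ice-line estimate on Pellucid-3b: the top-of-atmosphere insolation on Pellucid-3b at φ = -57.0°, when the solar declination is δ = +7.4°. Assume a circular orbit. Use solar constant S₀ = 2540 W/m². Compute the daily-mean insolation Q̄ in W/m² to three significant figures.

Q̄ ≈ 308 W/m²

cos H₀ = −tan(-57.0°) tan(+7.400°) = 0.2000, H₀ = 1.3694 rad.
Bracket: H₀ sin φ sin δ + cos φ cos δ sin H₀ = 1.3694×-0.83867×0.12880 + 0.54464×0.99167×0.97980 = -0.147924 + 0.529193 = 0.381269.
Q̄ = (S₀/π) × [bracket] = (2540/π) × 0.381269 = 308.3 W/m².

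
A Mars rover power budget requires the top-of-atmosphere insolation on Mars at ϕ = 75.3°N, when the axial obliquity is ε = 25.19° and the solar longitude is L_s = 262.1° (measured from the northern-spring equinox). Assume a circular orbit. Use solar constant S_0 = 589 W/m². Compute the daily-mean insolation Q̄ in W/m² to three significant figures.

Solar declination: sin δ = sin ε · sin L_s = sin 25.19° × sin 262.1° = -0.42158, so δ = -24.935°.
cos h₀ = −tan(+75.3°) tan(-24.935°) = 1.7722 ≥ 1 ⇒ polar night, h₀ = 0 and Q̄ = 0.

Q̄ ≈ 0.00 W/m²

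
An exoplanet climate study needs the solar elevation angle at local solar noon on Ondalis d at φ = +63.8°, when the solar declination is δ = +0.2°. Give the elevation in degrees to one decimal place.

At local noon the hour angle is zero, so the zenith angle equals |φ − δ| = |+63.8° − (+0.200°)| = 63.600°.
Elevation = 90° − 63.600° = 26.4°.

26.4°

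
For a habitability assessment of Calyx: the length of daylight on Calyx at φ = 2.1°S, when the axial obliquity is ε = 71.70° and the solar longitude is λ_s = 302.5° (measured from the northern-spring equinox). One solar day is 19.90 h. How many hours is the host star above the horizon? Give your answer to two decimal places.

10.26 h

Solar declination: sin δ = sin ε · sin λ_s = sin 71.70° × sin 302.5° = -0.80074, so δ = -53.201°.
cos H₀ = −tan φ · tan δ = −tan(-2.1°) × tan(-53.201°) = -0.0490, so H₀ = 1.6198 rad = 92.81°.
Daylight = 2H₀/(2π) × 19.90 h = (1.6198/π) × 19.90 = 10.26 h.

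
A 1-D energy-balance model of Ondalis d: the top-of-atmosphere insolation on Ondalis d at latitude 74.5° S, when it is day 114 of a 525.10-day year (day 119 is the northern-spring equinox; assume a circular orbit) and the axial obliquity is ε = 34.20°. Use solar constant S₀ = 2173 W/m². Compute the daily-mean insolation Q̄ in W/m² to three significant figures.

Q̄ ≈ 221 W/m²

Solar longitude: λ_s = 360° × (114 − 119)/525.10 = -3.428°, i.e. -3.428° + 360° = 356.572°.
sin δ = sin 34.20° × sin 356.572° = -0.03361, so δ = -1.926°.
cos H₀ = −tan(-74.5°) tan(-1.926°) = -0.1213, H₀ = 1.6924 rad.
Bracket: H₀ sin φ sin δ + cos φ cos δ sin H₀ = 1.6924×-0.96363×-0.03361 + 0.26724×0.99944×0.99262 = 0.054813 + 0.265119 = 0.319932.
Q̄ = (S₀/π) × [bracket] = (2173/π) × 0.319932 = 221.3 W/m².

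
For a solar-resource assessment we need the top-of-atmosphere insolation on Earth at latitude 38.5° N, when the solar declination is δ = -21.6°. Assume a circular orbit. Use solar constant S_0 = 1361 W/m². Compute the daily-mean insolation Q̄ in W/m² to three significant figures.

cos h₀ = −tan(+38.5°) tan(-21.600°) = 0.3149, h₀ = 1.2504 rad.
Bracket: h₀ sin ϕ sin δ + cos ϕ cos δ sin h₀ = 1.2504×0.62251×-0.36812 + 0.78261×0.92978×0.94911 = -0.286540 + 0.690625 = 0.404085.
Q̄ = (S_0/π) × [bracket] = (1361/π) × 0.404085 = 175.1 W/m².

Q̄ ≈ 175 W/m²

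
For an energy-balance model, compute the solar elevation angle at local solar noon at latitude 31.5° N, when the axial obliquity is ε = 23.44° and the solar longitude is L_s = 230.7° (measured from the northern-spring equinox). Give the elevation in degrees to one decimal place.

Solar declination: sin δ = sin ε · sin L_s = sin 23.44° × sin 230.7° = -0.30782, so δ = -17.928°.
At local noon the hour angle is zero, so the zenith angle equals |ϕ − δ| = |+31.5° − (-17.928°)| = 49.428°.
Elevation = 90° − 49.428° = 40.6°.

40.6°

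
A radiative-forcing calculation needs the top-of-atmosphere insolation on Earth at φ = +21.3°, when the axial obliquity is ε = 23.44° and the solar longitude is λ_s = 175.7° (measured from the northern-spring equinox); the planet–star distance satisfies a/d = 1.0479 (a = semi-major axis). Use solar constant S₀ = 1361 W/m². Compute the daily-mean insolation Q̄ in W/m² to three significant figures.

Q̄ ≈ 451 W/m²

Solar declination: sin δ = sin ε · sin λ_s = sin 23.44° × sin 175.7° = 0.02983, so δ = +1.709°.
cos H₀ = −tan(+21.3°) tan(+1.709°) = -0.0116, H₀ = 1.5824 rad.
Bracket: H₀ sin φ sin δ + cos φ cos δ sin H₀ = 1.5824×0.36325×0.02983 + 0.93169×0.99956×0.99993 = 0.017146 + 0.931215 = 0.948361.
Inverse-square distance factor (a/d)² = 1.0479² = 1.098094.
Q̄ = (S₀/π) × 1.098094 × [bracket] = (1361/π) × 1.098094 × 0.948361 = 451.2 W/m².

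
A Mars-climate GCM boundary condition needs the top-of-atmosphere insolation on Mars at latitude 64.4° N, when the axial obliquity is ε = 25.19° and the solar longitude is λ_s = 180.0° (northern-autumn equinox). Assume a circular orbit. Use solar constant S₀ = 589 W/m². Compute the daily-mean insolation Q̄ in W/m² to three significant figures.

Solar declination: sin δ = sin ε · sin λ_s = sin 25.19° × sin 180.0° = 0.00000, so δ = +0.000°.
cos H₀ = −tan(+64.4°) tan(+0.000°) = -0.0000, H₀ = 1.5708 rad.
Bracket: H₀ sin φ sin δ + cos φ cos δ sin H₀ = 1.5708×0.90183×0.00000 + 0.43209×1.00000×1.00000 = 0.000000 + 0.432090 = 0.432090.
Q̄ = (S₀/π) × [bracket] = (589/π) × 0.432090 = 81.01 W/m².

Q̄ ≈ 81.0 W/m²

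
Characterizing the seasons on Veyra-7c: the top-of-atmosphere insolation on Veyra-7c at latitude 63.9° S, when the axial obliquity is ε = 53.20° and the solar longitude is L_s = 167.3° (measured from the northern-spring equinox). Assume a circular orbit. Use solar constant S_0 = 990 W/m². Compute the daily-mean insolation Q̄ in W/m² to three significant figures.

Q̄ ≈ 67.4 W/m²

Solar declination: sin δ = sin ε · sin L_s = sin 53.20° × sin 167.3° = 0.17604, so δ = +10.139°.
cos h₀ = −tan(-63.9°) tan(+10.139°) = 0.3650, h₀ = 1.1971 rad.
Bracket: h₀ sin ϕ sin δ + cos ϕ cos δ sin h₀ = 1.1971×-0.89803×0.17604 + 0.43994×0.98438×0.93099 = -0.189249 + 0.403182 = 0.213933.
Q̄ = (S_0/π) × [bracket] = (990/π) × 0.213933 = 67.42 W/m².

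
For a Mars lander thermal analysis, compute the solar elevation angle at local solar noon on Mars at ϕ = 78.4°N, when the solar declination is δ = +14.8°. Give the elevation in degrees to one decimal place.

At local noon the hour angle is zero, so the zenith angle equals |ϕ − δ| = |+78.4° − (+14.800°)| = 63.600°.
Elevation = 90° − 63.600° = 26.4°.

26.4°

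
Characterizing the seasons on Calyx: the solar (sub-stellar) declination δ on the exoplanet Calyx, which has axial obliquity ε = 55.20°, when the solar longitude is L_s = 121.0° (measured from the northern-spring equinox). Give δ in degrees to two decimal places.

δ = +44.74°

sin δ = sin ε · sin L_s = sin 55.20° × sin 121.0° = 0.703862.
δ = arcsin(0.703862) = +44.74°.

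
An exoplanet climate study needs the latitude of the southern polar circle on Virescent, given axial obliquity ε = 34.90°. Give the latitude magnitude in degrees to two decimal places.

The polar circle is the lowest latitude that experiences at least one full rotation of continuous darkness at the northern-summer solstice; it lies at |φ| = 90° − ε = 90° − 34.90° = 55.10°.

55.10°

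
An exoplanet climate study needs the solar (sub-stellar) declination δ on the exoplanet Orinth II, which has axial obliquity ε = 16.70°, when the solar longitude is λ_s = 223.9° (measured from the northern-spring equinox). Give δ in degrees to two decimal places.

sin δ = sin ε · sin λ_s = sin 16.70° × sin 223.9° = -0.199256.
δ = arcsin(-0.199256) = -11.49°.

δ = -11.49°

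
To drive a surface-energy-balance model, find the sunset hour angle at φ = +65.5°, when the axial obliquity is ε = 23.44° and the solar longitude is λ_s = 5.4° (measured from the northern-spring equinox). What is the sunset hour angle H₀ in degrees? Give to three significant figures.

H₀ = 94.7°

Solar declination: sin δ = sin ε · sin λ_s = sin 23.44° × sin 5.4° = 0.03744, so δ = +2.145°.
cos H₀ = −tan φ · tan δ = −tan(+65.5°) × tan(+2.145°) = -0.0822, so H₀ = 1.6531 rad = 94.72°.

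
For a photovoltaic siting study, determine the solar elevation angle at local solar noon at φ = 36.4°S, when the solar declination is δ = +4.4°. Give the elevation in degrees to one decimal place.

49.2°

At local noon the hour angle is zero, so the zenith angle equals |φ − δ| = |-36.4° − (+4.400°)| = 40.800°.
Elevation = 90° − 40.800° = 49.2°.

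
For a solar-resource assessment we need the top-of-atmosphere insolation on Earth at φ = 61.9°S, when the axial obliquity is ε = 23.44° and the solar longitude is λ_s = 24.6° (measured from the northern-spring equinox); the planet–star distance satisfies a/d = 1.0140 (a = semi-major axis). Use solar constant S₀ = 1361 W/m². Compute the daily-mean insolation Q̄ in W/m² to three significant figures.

Solar declination: sin δ = sin ε · sin λ_s = sin 23.44° × sin 24.6° = 0.16559, so δ = +9.532°.
cos H₀ = −tan(-61.9°) tan(+9.532°) = 0.3145, H₀ = 1.2509 rad.
Bracket: H₀ sin φ sin δ + cos φ cos δ sin H₀ = 1.2509×-0.88213×0.16559 + 0.47101×0.98619×0.94927 = -0.182721 + 0.440941 = 0.258220.
Inverse-square distance factor (a/d)² = 1.0140² = 1.028196.
Q̄ = (S₀/π) × 1.028196 × [bracket] = (1361/π) × 1.028196 × 0.258220 = 115.0 W/m².

Q̄ ≈ 115 W/m²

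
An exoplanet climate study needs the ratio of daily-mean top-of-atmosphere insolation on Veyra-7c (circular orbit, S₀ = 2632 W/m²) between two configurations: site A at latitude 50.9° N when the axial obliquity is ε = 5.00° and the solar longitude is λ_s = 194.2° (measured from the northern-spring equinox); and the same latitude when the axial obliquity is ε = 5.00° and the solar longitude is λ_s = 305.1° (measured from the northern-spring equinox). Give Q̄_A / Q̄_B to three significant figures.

Q̄_A / Q̄_B ≈ 1.11

— Configuration A (φ=+50.9°):
Solar declination: sin δ = sin ε · sin λ_s = sin 5.00° × sin 194.2° = -0.02138, so δ = -1.225°.
cos H₀ = −tan(+50.9°) tan(-1.225°) = 0.0263, H₀ = 1.5445 rad.
Bracket: H₀ sin φ sin δ + cos φ cos δ sin H₀ = 1.5445×0.77605×-0.02138 + 0.63068×0.99977×0.99965 = -0.025626 + 0.630314 = 0.604688.
Q̄ = (S₀/π) × [bracket] = (2632/π) × 0.604688 = 506.60 W/m².
— Configuration B (φ=+50.9°):
Solar declination: sin δ = sin ε · sin λ_s = sin 5.00° × sin 305.1° = -0.07131, so δ = -4.089°.
cos H₀ = −tan(+50.9°) tan(-4.089°) = 0.0880, H₀ = 1.4827 rad.
Bracket: H₀ sin φ sin δ + cos φ cos δ sin H₀ = 1.4827×0.77605×-0.07131 + 0.63068×0.99745×0.99612 = -0.082053 + 0.626631 = 0.544578.
Q̄ = (S₀/π) × [bracket] = (2632/π) × 0.544578 = 456.24 W/m².
Ratio Q̄_A / Q̄_B = 506.60 / 456.24 = 1.110.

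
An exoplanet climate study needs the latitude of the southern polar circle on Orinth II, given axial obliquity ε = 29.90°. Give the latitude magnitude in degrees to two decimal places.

60.10°

The polar circle is the lowest latitude that experiences at least one full rotation of continuous darkness at the northern-summer solstice; it lies at |ϕ| = 90° − ε = 90° − 29.90° = 60.10°.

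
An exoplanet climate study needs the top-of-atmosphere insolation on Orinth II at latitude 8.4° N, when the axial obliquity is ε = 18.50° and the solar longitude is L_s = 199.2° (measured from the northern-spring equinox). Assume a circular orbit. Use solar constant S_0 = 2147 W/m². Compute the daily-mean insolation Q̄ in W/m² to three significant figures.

Q̄ ≈ 656 W/m²

Solar declination: sin δ = sin ε · sin L_s = sin 18.50° × sin 199.2° = -0.10435, so δ = -5.990°.
cos h₀ = −tan(+8.4°) tan(-5.990°) = 0.0155, h₀ = 1.5553 rad.
Bracket: h₀ sin ϕ sin δ + cos ϕ cos δ sin h₀ = 1.5553×0.14608×-0.10435 + 0.98927×0.99454×0.99988 = -0.023708 + 0.983751 = 0.960043.
Q̄ = (S_0/π) × [bracket] = (2147/π) × 0.960043 = 656.1 W/m².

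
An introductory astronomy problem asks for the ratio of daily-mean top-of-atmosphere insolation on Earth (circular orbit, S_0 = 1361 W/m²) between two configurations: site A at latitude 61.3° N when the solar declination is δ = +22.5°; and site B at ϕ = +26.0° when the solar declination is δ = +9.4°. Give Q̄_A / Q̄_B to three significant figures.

Q̄_A / Q̄_B ≈ 1.10

— Configuration A (ϕ=+61.3°):
cos h₀ = −tan(+61.3°) tan(+22.500°) = -0.7566, h₀ = 2.4289 rad.
Bracket: h₀ sin ϕ sin δ + cos ϕ cos δ sin h₀ = 2.4289×0.87715×0.38268 + 0.48022×0.92388×0.65391 = 0.815303 + 0.290117 = 1.105420.
Q̄ = (S_0/π) × [bracket] = (1361/π) × 1.105420 = 478.89 W/m².
— Configuration B (ϕ=+26.0°):
cos h₀ = −tan(+26.0°) tan(+9.400°) = -0.0807, h₀ = 1.6516 rad.
Bracket: h₀ sin ϕ sin δ + cos ϕ cos δ sin h₀ = 1.6516×0.43837×0.16333 + 0.89879×0.98657×0.99673 = 0.118253 + 0.883820 = 1.002073.
Q̄ = (S_0/π) × [bracket] = (1361/π) × 1.002073 = 434.12 W/m².
Ratio Q̄_A / Q̄_B = 478.89 / 434.12 = 1.103.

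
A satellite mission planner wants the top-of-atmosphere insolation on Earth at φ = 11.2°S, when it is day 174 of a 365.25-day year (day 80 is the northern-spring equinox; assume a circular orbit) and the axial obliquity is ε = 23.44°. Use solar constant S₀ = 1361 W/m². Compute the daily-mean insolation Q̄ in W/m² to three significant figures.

Q̄ ≈ 339 W/m²

Solar longitude: λ_s = 360° × (174 − 80)/365.25 = 92.649°.
sin δ = sin 23.44° × sin 92.649° = 0.39736, so δ = +23.413°.
cos H₀ = −tan(-11.2°) tan(+23.413°) = 0.0857, H₀ = 1.4850 rad.
Bracket: H₀ sin φ sin δ + cos φ cos δ sin H₀ = 1.4850×-0.19423×0.39736 + 0.98096×0.91766×0.99632 = -0.114611 + 0.896875 = 0.782264.
Q̄ = (S₀/π) × [bracket] = (1361/π) × 0.782264 = 338.9 W/m².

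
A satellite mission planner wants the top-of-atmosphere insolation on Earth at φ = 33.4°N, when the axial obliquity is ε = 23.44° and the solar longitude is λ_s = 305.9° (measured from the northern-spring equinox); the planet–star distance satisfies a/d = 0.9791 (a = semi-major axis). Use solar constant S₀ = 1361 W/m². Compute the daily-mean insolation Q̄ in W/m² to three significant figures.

Solar declination: sin δ = sin ε · sin λ_s = sin 23.44° × sin 305.9° = -0.32223, so δ = -18.798°.
cos H₀ = −tan(+33.4°) tan(-18.798°) = 0.2244, H₀ = 1.3444 rad.
Bracket: H₀ sin φ sin δ + cos φ cos δ sin H₀ = 1.3444×0.55048×-0.32223 + 0.83485×0.94666×0.97449 = -0.238471 + 0.770158 = 0.531687.
Inverse-square distance factor (a/d)² = 0.9791² = 0.958637.
Q̄ = (S₀/π) × 0.958637 × [bracket] = (1361/π) × 0.958637 × 0.531687 = 220.8 W/m².

Q̄ ≈ 221 W/m²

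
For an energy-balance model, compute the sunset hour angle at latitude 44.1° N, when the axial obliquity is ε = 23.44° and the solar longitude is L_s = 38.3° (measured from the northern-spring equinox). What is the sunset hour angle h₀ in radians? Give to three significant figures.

h₀ = 1.82 rad

Solar declination: sin δ = sin ε · sin L_s = sin 23.44° × sin 38.3° = 0.24654, so δ = +14.273°.
cos h₀ = −tan ϕ · tan δ = −tan(+44.1°) × tan(+14.273°) = -0.2465, so h₀ = 1.8199 rad = 104.27°.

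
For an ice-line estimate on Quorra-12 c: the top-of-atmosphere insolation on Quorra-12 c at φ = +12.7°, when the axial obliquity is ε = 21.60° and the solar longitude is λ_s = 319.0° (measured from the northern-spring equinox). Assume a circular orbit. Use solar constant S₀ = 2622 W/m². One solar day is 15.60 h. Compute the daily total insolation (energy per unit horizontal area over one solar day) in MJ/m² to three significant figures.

Solar declination: sin δ = sin ε · sin λ_s = sin 21.60° × sin 319.0° = -0.24151, so δ = -13.976°.
cos H₀ = −tan(+12.7°) tan(-13.976°) = 0.0561, H₀ = 1.5147 rad.
Bracket: H₀ sin φ sin δ + cos φ cos δ sin H₀ = 1.5147×0.21985×-0.24151 + 0.97553×0.97040×0.99843 = -0.080424 + 0.945168 = 0.864744.
Q̄ = (S₀/π) × [bracket] = (2622/π) × 0.864744 = 721.72 W/m².
Daily total = Q̄ × 15.60 h × 3600 s/h = 721.72 × 15.60 × 3600 / 10⁶ = 40.53 MJ/m².

40.5 MJ/m²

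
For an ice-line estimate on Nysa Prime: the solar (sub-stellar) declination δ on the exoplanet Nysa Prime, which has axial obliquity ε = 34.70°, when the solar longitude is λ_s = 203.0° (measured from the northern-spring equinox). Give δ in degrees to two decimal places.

sin δ = sin ε · sin λ_s = sin 34.70° × sin 203.0° = -0.222435.
δ = arcsin(-0.222435) = -12.85°.

δ = -12.85°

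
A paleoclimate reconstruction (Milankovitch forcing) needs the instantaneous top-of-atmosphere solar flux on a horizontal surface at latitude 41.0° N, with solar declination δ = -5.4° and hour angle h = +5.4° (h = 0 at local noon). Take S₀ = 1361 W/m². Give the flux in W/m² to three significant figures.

934 W/m²

cos θ_z = sin φ sin δ + cos φ cos δ cos h = -0.061741 + 0.748026 = 0.686285.
Flux = S₀ · cos θ_z = 1361 × 0.686285 = 934.0 W/m².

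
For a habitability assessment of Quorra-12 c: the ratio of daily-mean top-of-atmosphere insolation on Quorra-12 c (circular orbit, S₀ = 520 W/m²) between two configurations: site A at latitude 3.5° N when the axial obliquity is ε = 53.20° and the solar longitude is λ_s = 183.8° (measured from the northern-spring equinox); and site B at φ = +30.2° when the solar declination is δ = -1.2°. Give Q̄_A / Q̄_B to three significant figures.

— Configuration A (φ=+3.5°):
Solar declination: sin δ = sin ε · sin λ_s = sin 53.20° × sin 183.8° = -0.05307, so δ = -3.042°.
cos H₀ = −tan(+3.5°) tan(-3.042°) = 0.0033, H₀ = 1.5675 rad.
Bracket: H₀ sin φ sin δ + cos φ cos δ sin H₀ = 1.5675×0.06105×-0.05307 + 0.99813×0.99859×0.99999 = -0.005079 + 0.996713 = 0.991634.
Q̄ = (S₀/π) × [bracket] = (520/π) × 0.991634 = 164.14 W/m².
— Configuration B (φ=+30.2°):
cos H₀ = −tan(+30.2°) tan(-1.200°) = 0.0122, H₀ = 1.5586 rad.
Bracket: H₀ sin φ sin δ + cos φ cos δ sin H₀ = 1.5586×0.50302×-0.02094 + 0.86427×0.99978×0.99993 = -0.016417 + 0.864019 = 0.847602.
Q̄ = (S₀/π) × [bracket] = (520/π) × 0.847602 = 140.30 W/m².
Ratio Q̄_A / Q̄_B = 164.14 / 140.30 = 1.170.

Q̄_A / Q̄_B ≈ 1.17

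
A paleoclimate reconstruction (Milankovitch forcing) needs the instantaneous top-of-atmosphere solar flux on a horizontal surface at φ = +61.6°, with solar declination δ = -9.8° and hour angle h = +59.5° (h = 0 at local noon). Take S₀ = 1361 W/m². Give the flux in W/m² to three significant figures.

120 W/m²

cos θ_z = sin φ sin δ + cos φ cos δ cos h = -0.149725 + 0.237875 = 0.088150.
Flux = S₀ · cos θ_z = 1361 × 0.088150 = 120.0 W/m².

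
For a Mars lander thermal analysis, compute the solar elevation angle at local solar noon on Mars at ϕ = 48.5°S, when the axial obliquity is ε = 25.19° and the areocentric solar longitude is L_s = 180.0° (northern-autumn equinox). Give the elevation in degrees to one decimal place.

sin δ = sin 25.19° × sin 180.0° = 0.00000, so δ = +0.000°.
At local noon the hour angle is zero, so the zenith angle equals |ϕ − δ| = |-48.5° − (+0.000°)| = 48.500°.
Elevation = 90° − 48.500° = 41.5°.

41.5°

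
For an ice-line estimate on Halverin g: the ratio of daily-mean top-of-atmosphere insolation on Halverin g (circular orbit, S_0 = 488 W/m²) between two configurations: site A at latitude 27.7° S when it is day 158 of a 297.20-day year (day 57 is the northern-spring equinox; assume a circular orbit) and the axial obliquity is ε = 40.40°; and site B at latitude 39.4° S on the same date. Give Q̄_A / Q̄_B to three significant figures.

— Configuration A (ϕ=-27.7°):
Solar longitude: L_s = 360° × (158 − 57)/297.20 = 122.342°.
sin δ = sin 40.40° × sin 122.342° = 0.54758, so δ = +33.201°.
cos h₀ = −tan(-27.7°) tan(+33.201°) = 0.3436, h₀ = 1.2201 rad.
Bracket: h₀ sin ϕ sin δ + cos ϕ cos δ sin h₀ = 1.2201×-0.46484×0.54758 + 0.88539×0.83675×0.93913 = -0.310561 + 0.695755 = 0.385194.
Q̄ = (S_0/π) × [bracket] = (488/π) × 0.385194 = 59.834 W/m².
— Configuration B (ϕ=-39.4°):
cos h₀ = −tan(-39.4°) tan(+33.201°) = 0.5375, h₀ = 1.0033 rad.
Bracket: h₀ sin ϕ sin δ + cos ϕ cos δ sin h₀ = 1.0033×-0.63473×0.54758 + 0.77273×0.83675×0.84324 = -0.348712 + 0.545224 = 0.196512.
Q̄ = (S_0/π) × [bracket] = (488/π) × 0.196512 = 30.525 W/m².
Ratio Q̄_A / Q̄_B = 59.834 / 30.525 = 1.960.

Q̄_A / Q̄_B ≈ 1.96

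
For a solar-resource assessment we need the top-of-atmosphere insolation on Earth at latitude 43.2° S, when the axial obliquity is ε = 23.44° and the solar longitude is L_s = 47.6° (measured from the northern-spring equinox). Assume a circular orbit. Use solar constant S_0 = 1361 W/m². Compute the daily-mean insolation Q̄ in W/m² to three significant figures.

Solar declination: sin δ = sin ε · sin L_s = sin 23.44° × sin 47.6° = 0.29375, so δ = +17.083°.
cos h₀ = −tan(-43.2°) tan(+17.083°) = 0.2886, h₀ = 1.2781 rad.
Bracket: h₀ sin ϕ sin δ + cos ϕ cos δ sin h₀ = 1.2781×-0.68455×0.29375 + 0.72897×0.95588×0.95746 = -0.257009 + 0.667166 = 0.410157.
Q̄ = (S_0/π) × [bracket] = (1361/π) × 0.410157 = 177.7 W/m².

Q̄ ≈ 178 W/m²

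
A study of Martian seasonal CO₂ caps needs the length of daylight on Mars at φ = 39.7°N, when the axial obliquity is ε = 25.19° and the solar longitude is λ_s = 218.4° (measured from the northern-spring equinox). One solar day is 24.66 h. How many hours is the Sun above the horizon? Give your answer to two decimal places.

Solar declination: sin δ = sin ε · sin λ_s = sin 25.19° × sin 218.4° = -0.26437, so δ = -15.330°.
cos H₀ = −tan φ · tan δ = −tan(+39.7°) × tan(-15.330°) = 0.2276, so H₀ = 1.3412 rad = 76.85°.
Daylight = 2H₀/(2π) × 24.66 h = (1.3412/π) × 24.66 = 10.53 h.

10.53 h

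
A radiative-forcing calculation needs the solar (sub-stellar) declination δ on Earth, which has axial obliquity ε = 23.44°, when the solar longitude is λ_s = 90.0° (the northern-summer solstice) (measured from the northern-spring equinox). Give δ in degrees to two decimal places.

sin δ = sin ε · sin λ_s = sin 23.44° × sin 90.0° = 0.397789.
δ = arcsin(0.397789) = +23.44°.

δ = +23.44°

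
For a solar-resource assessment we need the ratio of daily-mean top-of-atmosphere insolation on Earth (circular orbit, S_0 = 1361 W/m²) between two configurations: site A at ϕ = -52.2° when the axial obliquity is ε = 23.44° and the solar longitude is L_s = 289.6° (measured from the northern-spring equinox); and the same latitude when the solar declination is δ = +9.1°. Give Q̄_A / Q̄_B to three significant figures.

— Configuration A (ϕ=-52.2°):
Solar declination: sin δ = sin ε · sin L_s = sin 23.44° × sin 289.6° = -0.37474, so δ = -22.008°.
cos h₀ = −tan(-52.2°) tan(-22.008°) = -0.5211, h₀ = 2.1189 rad.
Bracket: h₀ sin ϕ sin δ + cos ϕ cos δ sin h₀ = 2.1189×-0.79016×-0.37474 + 0.61291×0.92713×0.85351 = 0.627416 + 0.485005 = 1.112421.
Q̄ = (S_0/π) × [bracket] = (1361/π) × 1.112421 = 481.92 W/m².
— Configuration B (ϕ=-52.2°):
cos h₀ = −tan(-52.2°) tan(+9.100°) = 0.2065, h₀ = 1.3628 rad.
Bracket: h₀ sin ϕ sin δ + cos ϕ cos δ sin h₀ = 1.3628×-0.79016×0.15816 + 0.61291×0.98741×0.97845 = -0.170311 + 0.592152 = 0.421841.
Q̄ = (S_0/π) × [bracket] = (1361/π) × 0.421841 = 182.75 W/m².
Ratio Q̄_A / Q̄_B = 481.92 / 182.75 = 2.637.

Q̄_A / Q̄_B ≈ 2.64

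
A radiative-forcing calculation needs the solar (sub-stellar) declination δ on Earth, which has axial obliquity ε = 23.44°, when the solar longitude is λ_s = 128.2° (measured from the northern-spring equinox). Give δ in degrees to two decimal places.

sin δ = sin ε · sin λ_s = sin 23.44° × sin 128.2° = 0.312605.
δ = arcsin(0.312605) = +18.22°.

δ = +18.22°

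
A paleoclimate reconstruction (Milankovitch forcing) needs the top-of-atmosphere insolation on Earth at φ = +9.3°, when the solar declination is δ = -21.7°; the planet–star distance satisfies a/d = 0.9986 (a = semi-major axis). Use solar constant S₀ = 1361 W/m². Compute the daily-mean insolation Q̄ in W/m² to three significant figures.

Q̄ ≈ 356 W/m²

cos H₀ = −tan(+9.3°) tan(-21.700°) = 0.0652, H₀ = 1.5056 rad.
Bracket: H₀ sin φ sin δ + cos φ cos δ sin H₀ = 1.5056×0.16160×-0.36975 + 0.98686×0.92913×0.99787 = -0.089962 + 0.914968 = 0.825006.
Inverse-square distance factor (a/d)² = 0.9986² = 0.997202.
Q̄ = (S₀/π) × 0.997202 × [bracket] = (1361/π) × 0.997202 × 0.825006 = 356.4 W/m².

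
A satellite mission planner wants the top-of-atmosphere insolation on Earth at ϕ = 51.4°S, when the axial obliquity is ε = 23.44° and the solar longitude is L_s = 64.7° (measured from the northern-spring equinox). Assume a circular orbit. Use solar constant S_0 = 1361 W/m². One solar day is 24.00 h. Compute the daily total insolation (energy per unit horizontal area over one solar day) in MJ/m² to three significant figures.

7.86 MJ/m²

Solar declination: sin δ = sin ε · sin L_s = sin 23.44° × sin 64.7° = 0.35963, so δ = +21.078°.
cos h₀ = −tan(-51.4°) tan(+21.078°) = 0.4828, h₀ = 1.0669 rad.
Bracket: h₀ sin ϕ sin δ + cos ϕ cos δ sin h₀ = 1.0669×-0.78152×0.35963 + 0.62388×0.93309×0.87573 = -0.299861 + 0.509794 = 0.209933.
Q̄ = (S_0/π) × [bracket] = (1361/π) × 0.209933 = 90.947 W/m².
Daily total = Q̄ × 24.00 h × 3600 s/h = 90.947 × 24.00 × 3600 / 10⁶ = 7.858 MJ/m².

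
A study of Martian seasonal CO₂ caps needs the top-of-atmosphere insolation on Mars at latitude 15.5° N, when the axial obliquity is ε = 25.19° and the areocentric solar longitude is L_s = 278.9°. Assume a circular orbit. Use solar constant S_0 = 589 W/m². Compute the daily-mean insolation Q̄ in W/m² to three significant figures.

Q̄ ≈ 132 W/m²

sin δ = sin 25.19° × sin 278.9° = -0.42050, so δ = -24.866°.
cos h₀ = −tan(+15.5°) tan(-24.866°) = 0.1285, h₀ = 1.4419 rad.
Bracket: h₀ sin ϕ sin δ + cos ϕ cos δ sin h₀ = 1.4419×0.26724×-0.42050 + 0.96363×0.90729×0.99171 = -0.162033 + 0.867044 = 0.705011.
Q̄ = (S_0/π) × [bracket] = (589/π) × 0.705011 = 132.2 W/m².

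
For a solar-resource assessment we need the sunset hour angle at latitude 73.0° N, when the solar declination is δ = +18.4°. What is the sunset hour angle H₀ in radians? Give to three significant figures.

Sunrise equation: cos H₀ = −tan φ · tan δ = -1.0881 ≤ −1, so the Sun never sets (polar day) and H₀ = π.

H₀ = 3.14 rad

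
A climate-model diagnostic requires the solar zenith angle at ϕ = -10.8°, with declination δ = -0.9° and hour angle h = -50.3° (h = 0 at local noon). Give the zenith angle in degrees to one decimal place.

θ_z = 50.9°

cos θ_z = sin ϕ sin δ + cos ϕ cos δ cos h = 0.002943 + 0.627376 = 0.630319.
θ_z = arccos(0.630319) = 50.9°.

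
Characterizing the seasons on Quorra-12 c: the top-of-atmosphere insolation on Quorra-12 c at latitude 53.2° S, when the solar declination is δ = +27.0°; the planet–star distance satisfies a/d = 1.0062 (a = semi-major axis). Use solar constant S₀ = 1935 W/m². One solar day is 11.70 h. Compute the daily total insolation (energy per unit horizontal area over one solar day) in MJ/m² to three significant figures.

cos H₀ = −tan(-53.2°) tan(+27.000°) = 0.6811, H₀ = 0.8215 rad.
Bracket: H₀ sin φ sin δ + cos φ cos δ sin H₀ = 0.8215×-0.80073×0.45399 + 0.59902×0.89101×0.73219 = -0.298634 + 0.390794 = 0.092160.
Inverse-square distance factor (a/d)² = 1.0062² = 1.012438.
Q̄ = (S₀/π) × 1.012438 × [bracket] = (1935/π) × 1.012438 × 0.092160 = 57.470 W/m².
Daily total = Q̄ × 11.70 h × 3600 s/h = 57.470 × 11.70 × 3600 / 10⁶ = 2.421 MJ/m².

2.42 MJ/m²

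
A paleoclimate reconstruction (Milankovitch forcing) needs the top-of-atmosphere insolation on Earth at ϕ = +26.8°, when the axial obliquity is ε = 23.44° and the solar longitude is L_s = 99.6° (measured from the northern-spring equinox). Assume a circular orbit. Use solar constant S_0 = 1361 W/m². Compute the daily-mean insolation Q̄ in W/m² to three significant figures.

Solar declination: sin δ = sin ε · sin L_s = sin 23.44° × sin 99.6° = 0.39222, so δ = +23.093°.
cos h₀ = −tan(+26.8°) tan(+23.093°) = -0.2154, h₀ = 1.7879 rad.
Bracket: h₀ sin ϕ sin δ + cos ϕ cos δ sin h₀ = 1.7879×0.45088×0.39222 + 0.89259×0.91987×0.97653 = 0.316180 + 0.801796 = 1.117976.
Q̄ = (S_0/π) × [bracket] = (1361/π) × 1.117976 = 484.3 W/m².

Q̄ ≈ 484 W/m²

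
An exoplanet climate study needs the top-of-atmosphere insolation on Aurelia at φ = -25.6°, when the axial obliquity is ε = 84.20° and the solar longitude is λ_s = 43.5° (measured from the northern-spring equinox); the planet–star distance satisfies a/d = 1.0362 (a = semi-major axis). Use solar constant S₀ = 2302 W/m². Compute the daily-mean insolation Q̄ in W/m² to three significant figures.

Q̄ ≈ 205 W/m²

Solar declination: sin δ = sin ε · sin λ_s = sin 84.20° × sin 43.5° = 0.68483, so δ = +43.222°.
cos H₀ = −tan(-25.6°) tan(+43.222°) = 0.4503, H₀ = 1.1037 rad.
Bracket: H₀ sin φ sin δ + cos φ cos δ sin H₀ = 1.1037×-0.43209×0.68483 + 0.90183×0.72870×0.89289 = -0.326594 + 0.586775 = 0.260181.
Inverse-square distance factor (a/d)² = 1.0362² = 1.073710.
Q̄ = (S₀/π) × 1.073710 × [bracket] = (2302/π) × 1.073710 × 0.260181 = 204.7 W/m².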